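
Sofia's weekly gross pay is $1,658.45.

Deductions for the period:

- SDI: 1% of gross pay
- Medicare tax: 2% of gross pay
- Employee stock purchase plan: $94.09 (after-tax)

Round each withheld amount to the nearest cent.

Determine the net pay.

$1,514.61

SDI: $1,658.45 × 0.01 = $16.58
Medicare tax: $1,658.45 × 0.02 = $33.17
Employee stock purchase plan: $94.09
Total deductions = $16.58 + $33.17 + $94.09 = $143.84
Net pay = $1,658.45 − $143.84 = $1,514.61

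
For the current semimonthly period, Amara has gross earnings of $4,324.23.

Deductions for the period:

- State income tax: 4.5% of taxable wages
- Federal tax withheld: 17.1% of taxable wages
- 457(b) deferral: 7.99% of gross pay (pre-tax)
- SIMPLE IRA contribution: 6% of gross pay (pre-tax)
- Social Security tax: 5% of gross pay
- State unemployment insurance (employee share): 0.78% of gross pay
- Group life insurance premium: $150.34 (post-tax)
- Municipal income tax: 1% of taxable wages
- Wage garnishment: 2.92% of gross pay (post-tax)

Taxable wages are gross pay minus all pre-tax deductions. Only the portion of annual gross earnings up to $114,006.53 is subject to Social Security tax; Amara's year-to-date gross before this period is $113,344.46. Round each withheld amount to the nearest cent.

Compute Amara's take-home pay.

457(b) deferral: $4,324.23 × 0.0799 = $345.51
SIMPLE IRA contribution: $4,324.23 × 0.06 = $259.45
Pre-tax total = $345.51 + $259.45 = $604.96
Taxable wages = $4,324.23 − $604.96 = $3,719.27
Municipal income tax: $3,719.27 × 0.01 = $37.19
Federal tax withheld: $3,719.27 × 0.171 = $636.00
State income tax: $3,719.27 × 0.045 = $167.37
State unemployment insurance (employee share): $4,324.23 × 0.0078 = $33.73
Social Security tax: only $114,006.53 − $113,344.46 = $662.07 of this check is subject → $662.07 × 0.05 = $33.10
Wage garnishment: $4,324.23 × 0.0292 = $126.27
Group life insurance premium: $150.34
Total deductions = $345.51 + $259.45 + $37.19 + $636.00 + $167.37 + $33.73 + $33.10 + $126.27 + $150.34 = $1,788.96
Net pay = $4,324.23 − $1,788.96 = $2,535.27

$2,535.27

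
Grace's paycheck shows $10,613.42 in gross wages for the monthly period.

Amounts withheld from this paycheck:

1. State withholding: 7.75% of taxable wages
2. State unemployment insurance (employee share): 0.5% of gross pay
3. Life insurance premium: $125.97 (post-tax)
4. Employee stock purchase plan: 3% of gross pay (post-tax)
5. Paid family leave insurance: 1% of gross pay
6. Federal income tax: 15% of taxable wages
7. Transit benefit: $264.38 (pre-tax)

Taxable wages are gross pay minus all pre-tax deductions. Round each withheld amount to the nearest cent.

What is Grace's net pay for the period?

$7,391.06

Transit benefit: $264.38
Taxable wages = $10,613.42 − $264.38 = $10,349.04
Federal income tax: $10,349.04 × 0.15 = $1,552.36
State withholding: $10,349.04 × 0.0775 = $802.05
State unemployment insurance (employee share): $10,613.42 × 0.005 = $53.07
Paid family leave insurance: $10,613.42 × 0.01 = $106.13
Employee stock purchase plan: $10,613.42 × 0.03 = $318.40
Life insurance premium: $125.97
Total deductions = $264.38 + $1,552.36 + $802.05 + $53.07 + $106.13 + $318.40 + $125.97 = $3,222.36
Net pay = $10,613.42 − $3,222.36 = $7,391.06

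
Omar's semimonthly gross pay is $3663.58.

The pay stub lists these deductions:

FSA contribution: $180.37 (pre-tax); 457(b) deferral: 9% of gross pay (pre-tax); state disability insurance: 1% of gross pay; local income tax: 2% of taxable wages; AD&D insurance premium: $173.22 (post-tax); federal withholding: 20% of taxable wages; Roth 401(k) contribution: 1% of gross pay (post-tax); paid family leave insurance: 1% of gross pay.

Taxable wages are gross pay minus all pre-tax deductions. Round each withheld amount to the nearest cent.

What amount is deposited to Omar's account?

$2176.58

457(b) deferral: $3663.58 × 0.09 = $329.72
FSA contribution: $180.37
Pre-tax total = $329.72 + $180.37 = $510.09
Taxable wages = $3663.58 − $510.09 = $3153.49
Federal withholding: $3153.49 × 0.2 = $630.70
Local income tax: $3153.49 × 0.02 = $63.07
State disability insurance: $3663.58 × 0.01 = $36.64
Paid family leave insurance: $3663.58 × 0.01 = $36.64
AD&D insurance premium: $173.22
Roth 401(k) contribution: $3663.58 × 0.01 = $36.64
Total deductions = $329.72 + $180.37 + $630.70 + $63.07 + $36.64 + $36.64 + $173.22 + $36.64 = $1487.00
Net pay = $3663.58 − $1487.00 = $2176.58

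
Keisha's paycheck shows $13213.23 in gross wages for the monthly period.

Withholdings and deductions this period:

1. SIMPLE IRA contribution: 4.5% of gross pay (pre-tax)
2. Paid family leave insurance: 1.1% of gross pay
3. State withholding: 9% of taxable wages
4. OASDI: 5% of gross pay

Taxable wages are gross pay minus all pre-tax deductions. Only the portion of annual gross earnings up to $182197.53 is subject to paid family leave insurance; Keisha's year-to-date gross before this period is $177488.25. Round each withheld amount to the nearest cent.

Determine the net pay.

$10770.49

SIMPLE IRA contribution: $13213.23 × 0.045 = $594.60
Taxable wages = $13213.23 − $594.60 = $12618.63
State withholding: $12618.63 × 0.09 = $1135.68
Paid family leave insurance: only $182197.53 − $177488.25 = $4709.28 of this check is subject → $4709.28 × 0.011 = $51.80
OASDI: $13213.23 × 0.05 = $660.66
Total deductions = $594.60 + $1135.68 + $51.80 + $660.66 = $2442.74
Net pay = $13213.23 − $2442.74 = $10770.49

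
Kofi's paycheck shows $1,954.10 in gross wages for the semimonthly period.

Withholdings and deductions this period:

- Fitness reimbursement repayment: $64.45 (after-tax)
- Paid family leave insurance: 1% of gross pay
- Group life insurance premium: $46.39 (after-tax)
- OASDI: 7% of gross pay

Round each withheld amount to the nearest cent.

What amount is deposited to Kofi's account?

$1,686.93

OASDI: $1,954.10 × 0.07 = $136.79
Paid family leave insurance: $1,954.10 × 0.01 = $19.54
Group life insurance premium: $46.39
Fitness reimbursement repayment: $64.45
Total deductions = $136.79 + $19.54 + $46.39 + $64.45 = $267.17
Net pay = $1,954.10 − $267.17 = $1,686.93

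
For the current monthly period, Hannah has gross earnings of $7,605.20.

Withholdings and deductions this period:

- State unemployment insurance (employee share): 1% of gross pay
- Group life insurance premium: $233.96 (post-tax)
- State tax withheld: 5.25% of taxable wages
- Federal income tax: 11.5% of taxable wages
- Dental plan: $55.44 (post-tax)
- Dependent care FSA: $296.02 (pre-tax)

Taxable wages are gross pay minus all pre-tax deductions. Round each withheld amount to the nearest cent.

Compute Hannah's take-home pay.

Dependent care FSA: $296.02
Taxable wages = $7,605.20 − $296.02 = $7,309.18
Federal income tax: $7,309.18 × 0.115 = $840.56
State tax withheld: $7,309.18 × 0.0525 = $383.73
State unemployment insurance (employee share): $7,605.20 × 0.01 = $76.05
Dental plan: $55.44
Group life insurance premium: $233.96
Total deductions = $296.02 + $840.56 + $383.73 + $76.05 + $55.44 + $233.96 = $1,885.76
Net pay = $7,605.20 − $1,885.76 = $5,719.44

$5,719.44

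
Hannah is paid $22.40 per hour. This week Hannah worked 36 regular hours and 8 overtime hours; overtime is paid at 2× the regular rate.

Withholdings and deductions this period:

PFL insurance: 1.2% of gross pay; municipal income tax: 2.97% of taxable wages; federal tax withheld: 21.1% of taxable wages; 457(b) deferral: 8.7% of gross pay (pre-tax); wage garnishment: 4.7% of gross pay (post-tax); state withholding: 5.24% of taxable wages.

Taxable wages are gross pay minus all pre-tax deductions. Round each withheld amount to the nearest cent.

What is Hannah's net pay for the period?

Regular pay: 36 × $22.40 = $806.40
Overtime pay: 8 × $22.40 × 2 = $358.40
Gross pay = $806.40 + $358.40 = $1,164.80
457(b) deferral: $1,164.80 × 0.087 = $101.34
Taxable wages = $1,164.80 − $101.34 = $1,063.46
Federal tax withheld: $1,063.46 × 0.211 = $224.39
Municipal income tax: $1,063.46 × 0.0297 = $31.58
State withholding: $1,063.46 × 0.0524 = $55.73
PFL insurance: $1,164.80 × 0.012 = $13.98
Wage garnishment: $1,164.80 × 0.047 = $54.75
Total deductions = $101.34 + $224.39 + $31.58 + $55.73 + $13.98 + $54.75 = $481.77
Net pay = $1,164.80 − $481.77 = $683.03

$683.03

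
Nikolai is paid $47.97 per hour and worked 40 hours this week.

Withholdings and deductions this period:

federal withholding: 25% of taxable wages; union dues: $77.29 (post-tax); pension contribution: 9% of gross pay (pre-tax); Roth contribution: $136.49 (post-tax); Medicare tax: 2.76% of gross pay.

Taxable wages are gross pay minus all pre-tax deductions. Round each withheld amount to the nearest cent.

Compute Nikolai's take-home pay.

$1,042.84

Gross pay: 40 × $47.97 = $1,918.80
Pension contribution: $1,918.80 × 0.09 = $172.69
Taxable wages = $1,918.80 − $172.69 = $1,746.11
Federal withholding: $1,746.11 × 0.25 = $436.53
Medicare tax: $1,918.80 × 0.0276 = $52.96
Union dues: $77.29
Roth contribution: $136.49
Total deductions = $172.69 + $436.53 + $52.96 + $77.29 + $136.49 = $875.96
Net pay = $1,918.80 − $875.96 = $1,042.84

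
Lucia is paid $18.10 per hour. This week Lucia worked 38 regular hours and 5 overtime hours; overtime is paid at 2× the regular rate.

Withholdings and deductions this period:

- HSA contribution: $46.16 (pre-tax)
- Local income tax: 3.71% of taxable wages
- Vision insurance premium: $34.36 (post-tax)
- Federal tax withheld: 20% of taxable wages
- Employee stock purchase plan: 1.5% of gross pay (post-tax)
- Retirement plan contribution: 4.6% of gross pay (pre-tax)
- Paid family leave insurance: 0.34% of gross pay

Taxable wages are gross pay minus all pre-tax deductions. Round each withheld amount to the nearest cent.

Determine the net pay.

Regular pay: 38 × $18.10 = $687.80
Overtime pay: 5 × $18.10 × 2 = $181.00
Gross pay = $687.80 + $181.00 = $868.80
HSA contribution: $46.16
Retirement plan contribution: $868.80 × 0.046 = $39.96
Pre-tax total = $46.16 + $39.96 = $86.12
Taxable wages = $868.80 − $86.12 = $782.68
Local income tax: $782.68 × 0.0371 = $29.04
Federal tax withheld: $782.68 × 0.2 = $156.54
Paid family leave insurance: $868.80 × 0.0034 = $2.95
Employee stock purchase plan: $868.80 × 0.015 = $13.03
Vision insurance premium: $34.36
Total deductions = $46.16 + $39.96 + $29.04 + $156.54 + $2.95 + $13.03 + $34.36 = $322.04
Net pay = $868.80 − $322.04 = $546.76

$546.76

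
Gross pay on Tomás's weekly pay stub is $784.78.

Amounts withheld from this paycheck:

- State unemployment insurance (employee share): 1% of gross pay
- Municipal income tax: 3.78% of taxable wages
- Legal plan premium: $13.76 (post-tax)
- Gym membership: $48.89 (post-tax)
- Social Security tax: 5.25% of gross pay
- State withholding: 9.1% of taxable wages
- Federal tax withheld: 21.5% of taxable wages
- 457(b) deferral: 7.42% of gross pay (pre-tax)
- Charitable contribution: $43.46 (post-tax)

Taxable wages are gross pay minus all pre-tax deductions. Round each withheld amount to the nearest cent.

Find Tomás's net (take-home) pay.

457(b) deferral: $784.78 × 0.0742 = $58.23
Taxable wages = $784.78 − $58.23 = $726.55
Municipal income tax: $726.55 × 0.0378 = $27.46
State withholding: $726.55 × 0.091 = $66.12
Federal tax withheld: $726.55 × 0.215 = $156.21
Social Security tax: $784.78 × 0.0525 = $41.20
State unemployment insurance (employee share): $784.78 × 0.01 = $7.85
Legal plan premium: $13.76
Charitable contribution: $43.46
Gym membership: $48.89
Total deductions = $58.23 + $27.46 + $66.12 + $156.21 + $41.20 + $7.85 + $13.76 + $43.46 + $48.89 = $463.18
Net pay = $784.78 − $463.18 = $321.60

$321.60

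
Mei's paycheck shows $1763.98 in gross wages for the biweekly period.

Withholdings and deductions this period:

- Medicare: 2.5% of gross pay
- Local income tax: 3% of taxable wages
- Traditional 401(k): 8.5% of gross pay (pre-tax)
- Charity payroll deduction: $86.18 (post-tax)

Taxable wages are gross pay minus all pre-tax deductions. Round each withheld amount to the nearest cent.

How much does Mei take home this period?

$1435.34

Traditional 401(k): $1763.98 × 0.085 = $149.94
Taxable wages = $1763.98 − $149.94 = $1614.04
Local income tax: $1614.04 × 0.03 = $48.42
Medicare: $1763.98 × 0.025 = $44.10
Charity payroll deduction: $86.18
Total deductions = $149.94 + $48.42 + $44.10 + $86.18 = $328.64
Net pay = $1763.98 − $328.64 = $1435.34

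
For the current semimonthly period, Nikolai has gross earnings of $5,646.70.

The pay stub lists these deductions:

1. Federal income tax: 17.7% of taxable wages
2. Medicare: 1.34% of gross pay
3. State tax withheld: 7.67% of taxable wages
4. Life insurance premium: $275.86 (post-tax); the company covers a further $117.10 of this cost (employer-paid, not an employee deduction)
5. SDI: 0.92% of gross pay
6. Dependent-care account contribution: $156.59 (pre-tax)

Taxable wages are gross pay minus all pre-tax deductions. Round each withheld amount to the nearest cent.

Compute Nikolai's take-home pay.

$3,693.79

Dependent-care account contribution: $156.59
Taxable wages = $5,646.70 − $156.59 = $5,490.11
State tax withheld: $5,490.11 × 0.0767 = $421.09
Federal income tax: $5,490.11 × 0.177 = $971.75
Medicare: $5,646.70 × 0.0134 = $75.67
SDI: $5,646.70 × 0.0092 = $51.95
Life insurance premium: $275.86
(Employer's $117.10 toward life insurance premium is not withheld from the employee.)
Total deductions = $156.59 + $421.09 + $971.75 + $75.67 + $51.95 + $275.86 = $1,952.91
Net pay = $5,646.70 − $1,952.91 = $3,693.79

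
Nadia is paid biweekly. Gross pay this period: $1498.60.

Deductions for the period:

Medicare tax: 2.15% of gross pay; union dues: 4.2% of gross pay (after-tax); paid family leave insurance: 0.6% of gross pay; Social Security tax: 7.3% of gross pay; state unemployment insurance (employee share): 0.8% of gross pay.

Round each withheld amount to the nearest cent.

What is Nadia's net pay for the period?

$1273.06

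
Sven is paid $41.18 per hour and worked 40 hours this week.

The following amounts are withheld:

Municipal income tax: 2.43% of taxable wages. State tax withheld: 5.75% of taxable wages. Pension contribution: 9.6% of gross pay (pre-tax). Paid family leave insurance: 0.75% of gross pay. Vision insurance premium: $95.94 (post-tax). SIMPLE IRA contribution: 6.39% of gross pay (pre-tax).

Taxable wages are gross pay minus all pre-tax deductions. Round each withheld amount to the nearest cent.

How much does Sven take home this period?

Gross pay: 40 × $41.18 = $1647.20
SIMPLE IRA contribution: $1647.20 × 0.0639 = $105.26
Pension contribution: $1647.20 × 0.096 = $158.13
Pre-tax total = $105.26 + $158.13 = $263.39
Taxable wages = $1647.20 − $263.39 = $1383.81
Municipal income tax: $1383.81 × 0.0243 = $33.63
State tax withheld: $1383.81 × 0.0575 = $79.57
Paid family leave insurance: $1647.20 × 0.0075 = $12.35
Vision insurance premium: $95.94
Total deductions = $105.26 + $158.13 + $33.63 + $79.57 + $12.35 + $95.94 = $484.88
Net pay = $1647.20 − $484.88 = $1162.32

$1162.32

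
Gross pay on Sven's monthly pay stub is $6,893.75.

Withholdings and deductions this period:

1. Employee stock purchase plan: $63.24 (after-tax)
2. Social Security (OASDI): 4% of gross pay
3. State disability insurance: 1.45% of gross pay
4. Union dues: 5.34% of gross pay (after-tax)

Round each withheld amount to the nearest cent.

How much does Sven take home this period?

State disability insurance: $6,893.75 × 0.0145 = $99.96
Social Security (OASDI): $6,893.75 × 0.04 = $275.75
Union dues: $6,893.75 × 0.0534 = $368.13
Employee stock purchase plan: $63.24
Total deductions = $99.96 + $275.75 + $368.13 + $63.24 = $807.08
Net pay = $6,893.75 − $807.08 = $6,086.67

$6,086.67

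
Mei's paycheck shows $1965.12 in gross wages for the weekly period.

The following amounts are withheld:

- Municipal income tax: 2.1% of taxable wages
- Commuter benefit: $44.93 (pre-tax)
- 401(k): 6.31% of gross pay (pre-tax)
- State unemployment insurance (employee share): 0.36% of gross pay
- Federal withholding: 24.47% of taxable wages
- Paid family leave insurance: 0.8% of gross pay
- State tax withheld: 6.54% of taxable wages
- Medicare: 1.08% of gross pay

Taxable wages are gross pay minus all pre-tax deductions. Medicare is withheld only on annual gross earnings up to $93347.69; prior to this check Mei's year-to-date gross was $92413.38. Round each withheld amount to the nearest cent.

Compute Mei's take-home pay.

$1168.59

Commuter benefit: $44.93
401(k): $1965.12 × 0.0631 = $124.00
Pre-tax total = $44.93 + $124.00 = $168.93
Taxable wages = $1965.12 − $168.93 = $1796.19
Municipal income tax: $1796.19 × 0.021 = $37.72
Federal withholding: $1796.19 × 0.2447 = $439.53
State tax withheld: $1796.19 × 0.0654 = $117.47
Paid family leave insurance: $1965.12 × 0.008 = $15.72
State unemployment insurance (employee share): $1965.12 × 0.0036 = $7.07
Medicare: only $93347.69 − $92413.38 = $934.31 of this check is subject → $934.31 × 0.0108 = $10.09
Total deductions = $44.93 + $124.00 + $37.72 + $439.53 + $117.47 + $15.72 + $7.07 + $10.09 = $796.53
Net pay = $1965.12 − $796.53 = $1168.59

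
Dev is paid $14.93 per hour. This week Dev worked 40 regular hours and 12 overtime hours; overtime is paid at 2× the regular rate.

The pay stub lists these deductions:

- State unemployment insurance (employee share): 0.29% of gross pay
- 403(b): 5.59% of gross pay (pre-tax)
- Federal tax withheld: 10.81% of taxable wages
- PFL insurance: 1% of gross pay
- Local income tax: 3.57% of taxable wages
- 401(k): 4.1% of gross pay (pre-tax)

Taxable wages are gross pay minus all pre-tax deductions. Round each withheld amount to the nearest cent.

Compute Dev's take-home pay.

$726.51

Regular pay: 40 × $14.93 = $597.20
Overtime pay: 12 × $14.93 × 2 = $358.32
Gross pay = $597.20 + $358.32 = $955.52
403(b): $955.52 × 0.0559 = $53.41
401(k): $955.52 × 0.041 = $39.18
Pre-tax total = $53.41 + $39.18 = $92.59
Taxable wages = $955.52 − $92.59 = $862.93
Federal tax withheld: $862.93 × 0.1081 = $93.28
Local income tax: $862.93 × 0.0357 = $30.81
PFL insurance: $955.52 × 0.01 = $9.56
State unemployment insurance (employee share): $955.52 × 0.0029 = $2.77
Total deductions = $53.41 + $39.18 + $93.28 + $30.81 + $9.56 + $2.77 = $229.01
Net pay = $955.52 − $229.01 = $726.51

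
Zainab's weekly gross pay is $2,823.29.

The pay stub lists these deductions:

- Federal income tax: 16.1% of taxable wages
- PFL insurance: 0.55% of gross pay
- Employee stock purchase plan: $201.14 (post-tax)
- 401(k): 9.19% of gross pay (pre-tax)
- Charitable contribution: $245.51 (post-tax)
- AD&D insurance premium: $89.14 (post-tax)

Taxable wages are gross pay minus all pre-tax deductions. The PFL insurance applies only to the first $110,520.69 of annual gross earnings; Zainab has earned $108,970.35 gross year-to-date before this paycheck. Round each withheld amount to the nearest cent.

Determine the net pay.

401(k): $2,823.29 × 0.0919 = $259.46
Taxable wages = $2,823.29 − $259.46 = $2,563.83
Federal income tax: $2,563.83 × 0.161 = $412.78
PFL insurance: only $110,520.69 − $108,970.35 = $1,550.34 of this check is subject → $1,550.34 × 0.0055 = $8.53
Charitable contribution: $245.51
Employee stock purchase plan: $201.14
AD&D insurance premium: $89.14
Total deductions = $259.46 + $412.78 + $8.53 + $245.51 + $201.14 + $89.14 = $1,216.56
Net pay = $2,823.29 − $1,216.56 = $1,606.73

$1,606.73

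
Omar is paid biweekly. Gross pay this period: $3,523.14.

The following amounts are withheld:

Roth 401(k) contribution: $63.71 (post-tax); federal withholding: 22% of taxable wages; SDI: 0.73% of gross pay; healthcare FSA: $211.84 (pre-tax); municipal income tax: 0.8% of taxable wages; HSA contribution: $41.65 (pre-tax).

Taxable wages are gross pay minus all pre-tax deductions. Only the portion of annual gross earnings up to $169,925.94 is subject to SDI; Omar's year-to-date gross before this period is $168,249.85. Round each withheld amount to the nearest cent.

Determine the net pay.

$2,448.22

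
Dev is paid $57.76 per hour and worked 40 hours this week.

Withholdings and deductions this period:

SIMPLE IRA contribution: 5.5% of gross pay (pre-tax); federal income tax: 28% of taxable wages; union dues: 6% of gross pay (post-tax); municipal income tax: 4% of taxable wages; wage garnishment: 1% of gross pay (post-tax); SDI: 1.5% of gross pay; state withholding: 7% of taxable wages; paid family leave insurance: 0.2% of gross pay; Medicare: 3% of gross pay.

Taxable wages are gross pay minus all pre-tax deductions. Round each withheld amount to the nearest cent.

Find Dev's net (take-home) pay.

Gross pay: 40 × $57.76 = $2,310.40
SIMPLE IRA contribution: $2,310.40 × 0.055 = $127.07
Taxable wages = $2,310.40 − $127.07 = $2,183.33
Municipal income tax: $2,183.33 × 0.04 = $87.33
State withholding: $2,183.33 × 0.07 = $152.83
Federal income tax: $2,183.33 × 0.28 = $611.33
Medicare: $2,310.40 × 0.03 = $69.31
Paid family leave insurance: $2,310.40 × 0.002 = $4.62
SDI: $2,310.40 × 0.015 = $34.66
Union dues: $2,310.40 × 0.06 = $138.62
Wage garnishment: $2,310.40 × 0.01 = $23.10
Total deductions = $127.07 + $87.33 + $152.83 + $611.33 + $69.31 + $4.62 + $34.66 + $138.62 + $23.10 = $1,248.87
Net pay = $2,310.40 − $1,248.87 = $1,061.53

$1,061.53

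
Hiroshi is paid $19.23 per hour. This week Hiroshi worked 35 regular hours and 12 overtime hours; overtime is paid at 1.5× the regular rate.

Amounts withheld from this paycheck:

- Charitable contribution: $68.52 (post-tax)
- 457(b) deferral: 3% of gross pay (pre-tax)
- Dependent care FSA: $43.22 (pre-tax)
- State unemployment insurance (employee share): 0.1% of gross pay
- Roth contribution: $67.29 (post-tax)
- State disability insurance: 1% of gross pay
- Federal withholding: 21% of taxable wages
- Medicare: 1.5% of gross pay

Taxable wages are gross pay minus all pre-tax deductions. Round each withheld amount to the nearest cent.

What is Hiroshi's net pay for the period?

$584.55

Regular pay: 35 × $19.23 = $673.05
Overtime pay: 12 × $19.23 × 1.5 = $346.14
Gross pay = $673.05 + $346.14 = $1,019.19
457(b) deferral: $1,019.19 × 0.03 = $30.58
Dependent care FSA: $43.22
Pre-tax total = $30.58 + $43.22 = $73.80
Taxable wages = $1,019.19 − $73.80 = $945.39
Federal withholding: $945.39 × 0.21 = $198.53
State disability insurance: $1,019.19 × 0.01 = $10.19
Medicare: $1,019.19 × 0.015 = $15.29
State unemployment insurance (employee share): $1,019.19 × 0.001 = $1.02
Roth contribution: $67.29
Charitable contribution: $68.52
Total deductions = $30.58 + $43.22 + $198.53 + $10.19 + $15.29 + $1.02 + $67.29 + $68.52 = $434.64
Net pay = $1,019.19 − $434.64 = $584.55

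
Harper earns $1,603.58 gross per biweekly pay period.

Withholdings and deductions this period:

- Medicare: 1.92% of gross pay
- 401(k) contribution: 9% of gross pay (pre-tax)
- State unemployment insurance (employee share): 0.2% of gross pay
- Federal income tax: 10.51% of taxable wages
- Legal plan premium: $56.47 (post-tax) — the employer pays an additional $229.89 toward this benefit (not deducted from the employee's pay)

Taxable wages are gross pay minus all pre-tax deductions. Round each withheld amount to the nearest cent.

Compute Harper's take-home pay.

401(k) contribution: $1,603.58 × 0.09 = $144.32
Taxable wages = $1,603.58 − $144.32 = $1,459.26
Federal income tax: $1,459.26 × 0.1051 = $153.37
State unemployment insurance (employee share): $1,603.58 × 0.002 = $3.21
Medicare: $1,603.58 × 0.0192 = $30.79
Legal plan premium: $56.47
(Employer's $229.89 toward legal plan premium is not withheld from the employee.)
Total deductions = $144.32 + $153.37 + $3.21 + $30.79 + $56.47 = $388.16
Net pay = $1,603.58 − $388.16 = $1,215.42

$1,215.42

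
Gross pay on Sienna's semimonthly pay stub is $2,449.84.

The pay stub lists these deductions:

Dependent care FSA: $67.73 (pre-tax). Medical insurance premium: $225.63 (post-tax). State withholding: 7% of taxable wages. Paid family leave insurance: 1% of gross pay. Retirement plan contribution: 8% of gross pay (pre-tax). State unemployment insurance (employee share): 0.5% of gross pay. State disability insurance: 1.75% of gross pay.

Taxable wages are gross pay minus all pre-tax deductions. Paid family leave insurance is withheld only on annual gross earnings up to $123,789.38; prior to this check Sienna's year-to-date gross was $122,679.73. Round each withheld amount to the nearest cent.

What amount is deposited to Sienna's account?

Retirement plan contribution: $2,449.84 × 0.08 = $195.99
Dependent care FSA: $67.73
Pre-tax total = $195.99 + $67.73 = $263.72
Taxable wages = $2,449.84 − $263.72 = $2,186.12
State withholding: $2,186.12 × 0.07 = $153.03
State unemployment insurance (employee share): $2,449.84 × 0.005 = $12.25
State disability insurance: $2,449.84 × 0.0175 = $42.87
Paid family leave insurance: only $123,789.38 − $122,679.73 = $1,109.65 of this check is subject → $1,109.65 × 0.01 = $11.10
Medical insurance premium: $225.63
Total deductions = $195.99 + $67.73 + $153.03 + $12.25 + $42.87 + $11.10 + $225.63 = $708.60
Net pay = $2,449.84 − $708.60 = $1,741.24

$1,741.24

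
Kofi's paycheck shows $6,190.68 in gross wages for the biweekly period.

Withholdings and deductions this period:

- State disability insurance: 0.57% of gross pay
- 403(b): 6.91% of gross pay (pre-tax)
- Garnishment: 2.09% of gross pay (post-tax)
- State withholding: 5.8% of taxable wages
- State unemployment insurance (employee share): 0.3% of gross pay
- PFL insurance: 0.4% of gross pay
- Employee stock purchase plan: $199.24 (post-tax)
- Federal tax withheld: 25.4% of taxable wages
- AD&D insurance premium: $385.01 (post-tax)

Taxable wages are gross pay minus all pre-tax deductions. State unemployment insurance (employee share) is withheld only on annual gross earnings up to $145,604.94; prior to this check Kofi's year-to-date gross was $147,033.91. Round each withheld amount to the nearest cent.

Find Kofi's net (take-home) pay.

$3,191.18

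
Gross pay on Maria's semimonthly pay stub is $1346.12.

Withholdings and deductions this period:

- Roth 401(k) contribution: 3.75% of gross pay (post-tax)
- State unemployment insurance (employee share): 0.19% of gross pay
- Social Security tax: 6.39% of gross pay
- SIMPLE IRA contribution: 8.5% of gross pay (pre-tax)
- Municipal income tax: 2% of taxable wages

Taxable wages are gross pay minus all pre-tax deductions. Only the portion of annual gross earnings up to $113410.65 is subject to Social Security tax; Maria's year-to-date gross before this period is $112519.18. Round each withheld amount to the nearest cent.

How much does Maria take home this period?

SIMPLE IRA contribution: $1346.12 × 0.085 = $114.42
Taxable wages = $1346.12 − $114.42 = $1231.70
Municipal income tax: $1231.70 × 0.02 = $24.63
State unemployment insurance (employee share): $1346.12 × 0.0019 = $2.56
Social Security tax: only $113410.65 − $112519.18 = $891.47 of this check is subject → $891.47 × 0.0639 = $56.96
Roth 401(k) contribution: $1346.12 × 0.0375 = $50.48
Total deductions = $114.42 + $24.63 + $2.56 + $56.96 + $50.48 = $249.05
Net pay = $1346.12 − $249.05 = $1097.07

$1097.07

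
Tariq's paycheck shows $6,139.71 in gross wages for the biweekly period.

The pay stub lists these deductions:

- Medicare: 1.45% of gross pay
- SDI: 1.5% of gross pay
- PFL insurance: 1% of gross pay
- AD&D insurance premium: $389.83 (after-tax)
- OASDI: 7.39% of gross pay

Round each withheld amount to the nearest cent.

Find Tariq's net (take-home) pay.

$5,053.63

SDI: $6,139.71 × 0.015 = $92.10
Medicare: $6,139.71 × 0.0145 = $89.03
OASDI: $6,139.71 × 0.0739 = $453.72
PFL insurance: $6,139.71 × 0.01 = $61.40
AD&D insurance premium: $389.83
Total deductions = $92.10 + $89.03 + $453.72 + $61.40 + $389.83 = $1,086.08
Net pay = $6,139.71 − $1,086.08 = $5,053.63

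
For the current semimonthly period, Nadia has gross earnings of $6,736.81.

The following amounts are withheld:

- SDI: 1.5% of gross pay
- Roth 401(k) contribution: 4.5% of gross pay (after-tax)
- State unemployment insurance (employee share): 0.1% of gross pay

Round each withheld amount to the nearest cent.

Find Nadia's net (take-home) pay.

$6,325.86

State unemployment insurance (employee share): $6,736.81 × 0.001 = $6.74
SDI: $6,736.81 × 0.015 = $101.05
Roth 401(k) contribution: $6,736.81 × 0.045 = $303.16
Total deductions = $6.74 + $101.05 + $303.16 = $410.95
Net pay = $6,736.81 − $410.95 = $6,325.86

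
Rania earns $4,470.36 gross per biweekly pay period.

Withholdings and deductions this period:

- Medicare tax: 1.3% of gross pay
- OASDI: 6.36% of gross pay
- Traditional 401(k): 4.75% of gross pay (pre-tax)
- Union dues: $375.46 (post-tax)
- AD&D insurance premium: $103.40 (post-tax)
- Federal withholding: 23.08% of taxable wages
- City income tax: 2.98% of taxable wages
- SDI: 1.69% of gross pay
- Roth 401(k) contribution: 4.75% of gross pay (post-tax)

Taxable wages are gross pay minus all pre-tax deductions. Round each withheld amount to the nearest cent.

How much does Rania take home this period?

$2,039.21

Traditional 401(k): $4,470.36 × 0.0475 = $212.34
Taxable wages = $4,470.36 − $212.34 = $4,258.02
Federal withholding: $4,258.02 × 0.2308 = $982.75
City income tax: $4,258.02 × 0.0298 = $126.89
OASDI: $4,470.36 × 0.0636 = $284.31
SDI: $4,470.36 × 0.0169 = $75.55
Medicare tax: $4,470.36 × 0.013 = $58.11
AD&D insurance premium: $103.40
Union dues: $375.46
Roth 401(k) contribution: $4,470.36 × 0.0475 = $212.34
Total deductions = $212.34 + $982.75 + $126.89 + $284.31 + $75.55 + $58.11 + $103.40 + $375.46 + $212.34 = $2,431.15
Net pay = $4,470.36 − $2,431.15 = $2,039.21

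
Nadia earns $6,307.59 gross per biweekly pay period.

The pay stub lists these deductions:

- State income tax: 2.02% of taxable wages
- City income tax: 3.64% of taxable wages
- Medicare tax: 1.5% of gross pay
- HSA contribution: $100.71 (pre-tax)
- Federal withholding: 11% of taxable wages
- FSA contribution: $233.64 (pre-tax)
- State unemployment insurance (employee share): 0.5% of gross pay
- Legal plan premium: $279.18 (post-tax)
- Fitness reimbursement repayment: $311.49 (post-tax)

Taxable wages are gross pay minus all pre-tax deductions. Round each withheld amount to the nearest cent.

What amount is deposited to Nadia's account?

$4,261.27

FSA contribution: $233.64
HSA contribution: $100.71
Pre-tax total = $233.64 + $100.71 = $334.35
Taxable wages = $6,307.59 − $334.35 = $5,973.24
Federal withholding: $5,973.24 × 0.11 = $657.06
State income tax: $5,973.24 × 0.0202 = $120.66
City income tax: $5,973.24 × 0.0364 = $217.43
State unemployment insurance (employee share): $6,307.59 × 0.005 = $31.54
Medicare tax: $6,307.59 × 0.015 = $94.61
Legal plan premium: $279.18
Fitness reimbursement repayment: $311.49
Total deductions = $233.64 + $100.71 + $657.06 + $120.66 + $217.43 + $31.54 + $94.61 + $279.18 + $311.49 = $2,046.32
Net pay = $6,307.59 − $2,046.32 = $4,261.27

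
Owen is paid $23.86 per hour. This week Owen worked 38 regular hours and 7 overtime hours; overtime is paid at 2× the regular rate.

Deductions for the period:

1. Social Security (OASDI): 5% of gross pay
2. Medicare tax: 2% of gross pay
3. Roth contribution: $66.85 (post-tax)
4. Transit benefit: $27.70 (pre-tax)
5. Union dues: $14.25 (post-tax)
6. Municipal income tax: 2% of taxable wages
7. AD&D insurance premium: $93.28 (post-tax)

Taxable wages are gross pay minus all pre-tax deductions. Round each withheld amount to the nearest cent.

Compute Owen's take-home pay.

Regular pay: 38 × $23.86 = $906.68
Overtime pay: 7 × $23.86 × 2 = $334.04
Gross pay = $906.68 + $334.04 = $1,240.72
Transit benefit: $27.70
Taxable wages = $1,240.72 − $27.70 = $1,213.02
Municipal income tax: $1,213.02 × 0.02 = $24.26
Social Security (OASDI): $1,240.72 × 0.05 = $62.04
Medicare tax: $1,240.72 × 0.02 = $24.81
Union dues: $14.25
AD&D insurance premium: $93.28
Roth contribution: $66.85
Total deductions = $27.70 + $24.26 + $62.04 + $24.81 + $14.25 + $93.28 + $66.85 = $313.19
Net pay = $1,240.72 − $313.19 = $927.53

$927.53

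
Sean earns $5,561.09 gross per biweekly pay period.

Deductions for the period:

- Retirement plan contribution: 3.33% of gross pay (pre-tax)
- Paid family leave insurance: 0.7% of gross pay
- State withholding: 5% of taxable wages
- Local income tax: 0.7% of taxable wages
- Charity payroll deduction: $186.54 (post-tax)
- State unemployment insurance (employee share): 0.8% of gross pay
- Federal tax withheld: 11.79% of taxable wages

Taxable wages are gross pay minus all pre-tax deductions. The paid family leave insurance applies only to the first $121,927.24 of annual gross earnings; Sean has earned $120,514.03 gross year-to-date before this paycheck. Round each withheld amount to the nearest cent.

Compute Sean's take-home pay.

Retirement plan contribution: $5,561.09 × 0.0333 = $185.18
Taxable wages = $5,561.09 − $185.18 = $5,375.91
Local income tax: $5,375.91 × 0.007 = $37.63
Federal tax withheld: $5,375.91 × 0.1179 = $633.82
State withholding: $5,375.91 × 0.05 = $268.80
Paid family leave insurance: only $121,927.24 − $120,514.03 = $1,413.21 of this check is subject → $1,413.21 × 0.007 = $9.89
State unemployment insurance (employee share): $5,561.09 × 0.008 = $44.49
Charity payroll deduction: $186.54
Total deductions = $185.18 + $37.63 + $633.82 + $268.80 + $9.89 + $44.49 + $186.54 = $1,366.35
Net pay = $5,561.09 − $1,366.35 = $4,194.74

$4,194.74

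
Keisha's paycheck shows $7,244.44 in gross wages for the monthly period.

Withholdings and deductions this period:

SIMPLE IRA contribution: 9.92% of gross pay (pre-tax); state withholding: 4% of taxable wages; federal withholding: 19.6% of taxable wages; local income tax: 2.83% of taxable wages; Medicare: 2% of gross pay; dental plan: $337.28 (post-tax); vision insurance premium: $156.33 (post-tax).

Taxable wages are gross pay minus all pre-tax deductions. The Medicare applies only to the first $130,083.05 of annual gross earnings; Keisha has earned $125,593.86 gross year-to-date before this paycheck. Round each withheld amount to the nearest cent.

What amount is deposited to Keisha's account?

SIMPLE IRA contribution: $7,244.44 × 0.0992 = $718.65
Taxable wages = $7,244.44 − $718.65 = $6,525.79
State withholding: $6,525.79 × 0.04 = $261.03
Federal withholding: $6,525.79 × 0.196 = $1,279.05
Local income tax: $6,525.79 × 0.0283 = $184.68
Medicare: only $130,083.05 − $125,593.86 = $4,489.19 of this check is subject → $4,489.19 × 0.02 = $89.78
Dental plan: $337.28
Vision insurance premium: $156.33
Total deductions = $718.65 + $261.03 + $1,279.05 + $184.68 + $89.78 + $337.28 + $156.33 = $3,026.80
Net pay = $7,244.44 − $3,026.80 = $4,217.64

$4,217.64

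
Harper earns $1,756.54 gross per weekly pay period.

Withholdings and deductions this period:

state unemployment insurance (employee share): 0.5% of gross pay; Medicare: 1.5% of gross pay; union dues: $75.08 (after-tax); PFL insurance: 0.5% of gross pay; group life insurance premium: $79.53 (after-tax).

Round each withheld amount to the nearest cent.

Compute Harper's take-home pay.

PFL insurance: $1,756.54 × 0.005 = $8.78
Medicare: $1,756.54 × 0.015 = $26.35
State unemployment insurance (employee share): $1,756.54 × 0.005 = $8.78
Union dues: $75.08
Group life insurance premium: $79.53
Total deductions = $8.78 + $26.35 + $8.78 + $75.08 + $79.53 = $198.52
Net pay = $1,756.54 − $198.52 = $1,558.02

$1,558.02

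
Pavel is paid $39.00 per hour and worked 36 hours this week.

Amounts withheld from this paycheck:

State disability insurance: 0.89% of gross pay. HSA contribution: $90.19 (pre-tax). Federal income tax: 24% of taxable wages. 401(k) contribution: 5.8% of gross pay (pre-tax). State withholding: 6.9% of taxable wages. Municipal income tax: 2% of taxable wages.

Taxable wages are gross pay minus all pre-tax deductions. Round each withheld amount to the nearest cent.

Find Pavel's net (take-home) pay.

Gross pay: 36 × $39.00 = $1,404.00
HSA contribution: $90.19
401(k) contribution: $1,404.00 × 0.058 = $81.43
Pre-tax total = $90.19 + $81.43 = $171.62
Taxable wages = $1,404.00 − $171.62 = $1,232.38
State withholding: $1,232.38 × 0.069 = $85.03
Municipal income tax: $1,232.38 × 0.02 = $24.65
Federal income tax: $1,232.38 × 0.24 = $295.77
State disability insurance: $1,404.00 × 0.0089 = $12.50
Total deductions = $90.19 + $81.43 + $85.03 + $24.65 + $295.77 + $12.50 = $589.57
Net pay = $1,404.00 − $589.57 = $814.43

$814.43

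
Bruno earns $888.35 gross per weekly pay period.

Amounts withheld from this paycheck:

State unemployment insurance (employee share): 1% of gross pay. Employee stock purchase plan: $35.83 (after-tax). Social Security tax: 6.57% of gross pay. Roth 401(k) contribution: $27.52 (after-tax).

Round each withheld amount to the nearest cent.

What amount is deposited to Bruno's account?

State unemployment insurance (employee share): $888.35 × 0.01 = $8.88
Social Security tax: $888.35 × 0.0657 = $58.36
Employee stock purchase plan: $35.83
Roth 401(k) contribution: $27.52
Total deductions = $8.88 + $58.36 + $35.83 + $27.52 = $130.59
Net pay = $888.35 − $130.59 = $757.76

$757.76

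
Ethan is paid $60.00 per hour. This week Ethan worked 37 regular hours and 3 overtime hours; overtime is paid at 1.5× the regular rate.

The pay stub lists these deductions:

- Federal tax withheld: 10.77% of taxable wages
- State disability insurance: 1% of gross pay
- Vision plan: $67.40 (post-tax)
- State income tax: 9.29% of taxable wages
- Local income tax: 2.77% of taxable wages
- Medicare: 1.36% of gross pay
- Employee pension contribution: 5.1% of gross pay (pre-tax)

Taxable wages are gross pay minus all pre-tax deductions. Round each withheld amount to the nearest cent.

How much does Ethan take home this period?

Regular pay: 37 × $60.00 = $2220.00
Overtime pay: 3 × $60.00 × 1.5 = $270.00
Gross pay = $2220.00 + $270.00 = $2490.00
Employee pension contribution: $2490.00 × 0.051 = $126.99
Taxable wages = $2490.00 − $126.99 = $2363.01
Local income tax: $2363.01 × 0.0277 = $65.46
Federal tax withheld: $2363.01 × 0.1077 = $254.50
State income tax: $2363.01 × 0.0929 = $219.52
State disability insurance: $2490.00 × 0.01 = $24.90
Medicare: $2490.00 × 0.0136 = $33.86
Vision plan: $67.40
Total deductions = $126.99 + $65.46 + $254.50 + $219.52 + $24.90 + $33.86 + $67.40 = $792.63
Net pay = $2490.00 − $792.63 = $1697.37

$1697.37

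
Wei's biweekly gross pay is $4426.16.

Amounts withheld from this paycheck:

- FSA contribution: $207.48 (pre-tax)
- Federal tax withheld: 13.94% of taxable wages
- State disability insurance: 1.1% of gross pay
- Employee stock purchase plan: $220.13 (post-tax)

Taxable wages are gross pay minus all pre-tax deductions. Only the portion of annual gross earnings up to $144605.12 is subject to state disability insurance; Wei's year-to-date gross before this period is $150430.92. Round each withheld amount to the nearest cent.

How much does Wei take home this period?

$3410.47

FSA contribution: $207.48
Taxable wages = $4426.16 − $207.48 = $4218.68
Federal tax withheld: $4218.68 × 0.1394 = $588.08
State disability insurance: annual cap $144605.12 already reached (YTD $150430.92), so $0.00
Employee stock purchase plan: $220.13
Total deductions = $207.48 + $588.08 + $0.00 + $220.13 = $1015.69
Net pay = $4426.16 − $1015.69 = $3410.47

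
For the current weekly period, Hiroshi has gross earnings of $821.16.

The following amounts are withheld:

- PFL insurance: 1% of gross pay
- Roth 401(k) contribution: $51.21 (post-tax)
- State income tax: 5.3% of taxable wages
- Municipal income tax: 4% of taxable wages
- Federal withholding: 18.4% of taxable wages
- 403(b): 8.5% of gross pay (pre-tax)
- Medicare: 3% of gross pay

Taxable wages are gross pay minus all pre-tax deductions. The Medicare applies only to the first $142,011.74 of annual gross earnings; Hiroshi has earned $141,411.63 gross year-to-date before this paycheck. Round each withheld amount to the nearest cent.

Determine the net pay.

$465.82

403(b): $821.16 × 0.085 = $69.80
Taxable wages = $821.16 − $69.80 = $751.36
State income tax: $751.36 × 0.053 = $39.82
Municipal income tax: $751.36 × 0.04 = $30.05
Federal withholding: $751.36 × 0.184 = $138.25
PFL insurance: $821.16 × 0.01 = $8.21
Medicare: only $142,011.74 − $141,411.63 = $600.11 of this check is subject → $600.11 × 0.03 = $18.00
Roth 401(k) contribution: $51.21
Total deductions = $69.80 + $39.82 + $30.05 + $138.25 + $8.21 + $18.00 + $51.21 = $355.34
Net pay = $821.16 − $355.34 = $465.82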